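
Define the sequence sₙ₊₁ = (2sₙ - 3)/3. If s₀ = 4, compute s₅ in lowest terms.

s₁ = (2·4 - 3)/3 = 5/3.
s₂ = (2·(5/3) - 3)/3 = 1/9.
s₃ = (2·(1/9) - 3)/3 = -25/27.
s₄ = (2·(-25/27) - 3)/3 = -131/81.
s₅ = (2·(-131/81) - 3)/3 = -505/243.

-505/243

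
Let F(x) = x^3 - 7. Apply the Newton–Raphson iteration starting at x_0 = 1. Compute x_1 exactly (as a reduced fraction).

3

F'(x) = 3x^2.
F(1) = -6, F'(1) = 3, so x_1 = 1 - (-6)/3 = 3.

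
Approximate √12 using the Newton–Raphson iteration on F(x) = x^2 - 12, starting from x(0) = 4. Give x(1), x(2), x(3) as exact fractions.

F'(x) = 2x.
F(4) = 4, F'(4) = 8, so x(1) = 4 - 4/8 = 7/2.
F(7/2) = 1/4, F'(7/2) = 7, so x(2) = (7/2) - (1/4)/7 = 97/28.
F(97/28) = 1/784, F'(97/28) = 97/14, so x(3) = (97/28) - (1/784)/(97/14) = 18817/5432.

x(1) = 7/2, x(2) = 97/28, x(3) = 18817/5432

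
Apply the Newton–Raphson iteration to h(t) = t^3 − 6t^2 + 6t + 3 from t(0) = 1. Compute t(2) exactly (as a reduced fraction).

h'(t) = 3t^2 − 12t + 6.
h(1) = 4, h'(1) = −3, so t(1) = 1 − 4/(−3) = 7/3.
h(7/3) = −80/27, h'(7/3) = −17/3, so t(2) = (7/3) − (−80/27)/(−17/3) = 277/153.

277/153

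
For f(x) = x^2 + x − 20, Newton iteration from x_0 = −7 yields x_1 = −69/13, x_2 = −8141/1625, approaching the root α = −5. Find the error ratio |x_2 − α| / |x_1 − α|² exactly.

x_1 − α = −69/13 − (−5) = −69/13 + 5 = −4/13, so |x_1 − α| = 4/13.
x_2 − α = −8141/1625 − (−5) = −8141/1625 + 5 = −16/1625, so |x_2 − α| = 16/1625.
|x_1 − α|² = 16/169.
Ratio = (16/1625) / (16/169) = 13/125.

13/125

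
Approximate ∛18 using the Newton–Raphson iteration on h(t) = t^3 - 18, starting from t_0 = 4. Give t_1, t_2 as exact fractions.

t_1 = 73/24, t_2 = 513433/191844

h'(t) = 3t^2.
h(4) = 46, h'(4) = 48, so t_1 = 4 - 46/48 = 73/24.
h(73/24) = 140185/13824, h'(73/24) = 5329/192, so t_2 = (73/24) - (140185/13824)/(5329/192) = 513433/191844.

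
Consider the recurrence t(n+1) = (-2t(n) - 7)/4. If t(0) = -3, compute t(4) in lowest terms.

-41/32

t(1) = (-2·(-3) - 7)/4 = -1/4.
t(2) = (-2·(-1/4) - 7)/4 = -13/8.
t(3) = (-2·(-13/8) - 7)/4 = -15/16.
t(4) = (-2·(-15/16) - 7)/4 = -41/32.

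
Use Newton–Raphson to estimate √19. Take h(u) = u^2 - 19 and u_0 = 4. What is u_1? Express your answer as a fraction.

h'(u) = 2u.
h(4) = -3, h'(4) = 8, so u_1 = 4 - (-3)/8 = 35/8.

35/8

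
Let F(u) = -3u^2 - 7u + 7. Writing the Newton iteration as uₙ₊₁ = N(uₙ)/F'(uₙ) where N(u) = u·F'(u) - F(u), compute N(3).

F'(u) = -6u - 7.
N(u) = u·F'(u) - F(u) = u·(-6u - 7) - (-3u^2 - 7u + 7) = -3u^2 - 7.
N(3) = -34.

-34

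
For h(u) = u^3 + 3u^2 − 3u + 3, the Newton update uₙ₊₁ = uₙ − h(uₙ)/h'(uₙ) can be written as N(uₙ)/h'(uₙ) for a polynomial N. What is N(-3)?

h'(u) = 3u^2 + 6u − 3.
N(u) = u·h'(u) − h(u) = u·(3u^2 + 6u − 3) − (u^3 + 3u^2 − 3u + 3) = 2u^3 + 3u^2 − 3.
N(-3) = −30.

−30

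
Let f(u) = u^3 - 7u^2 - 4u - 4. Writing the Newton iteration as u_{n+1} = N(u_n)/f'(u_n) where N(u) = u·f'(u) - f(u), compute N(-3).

-113

f'(u) = 3u^2 - 14u - 4.
N(u) = u·f'(u) - f(u) = u·(3u^2 - 14u - 4) - (u^3 - 7u^2 - 4u - 4) = 2u^3 - 7u^2 + 4.
N(-3) = -113.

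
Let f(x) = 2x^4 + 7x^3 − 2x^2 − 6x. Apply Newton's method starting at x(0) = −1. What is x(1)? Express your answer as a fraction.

f'(x) = 8x^3 + 21x^2 − 4x − 6.
f(−1) = −1, f'(−1) = 11, so x(1) = (−1) − (−1)/11 = −10/11.

−10/11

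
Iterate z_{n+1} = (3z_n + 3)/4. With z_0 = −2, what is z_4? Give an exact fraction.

363/256

z_1 = (3·(−2) + 3)/4 = −3/4.
z_2 = (3·(−3/4) + 3)/4 = 3/16.
z_3 = (3·(3/16) + 3)/4 = 57/64.
z_4 = (3·(57/64) + 3)/4 = 363/256.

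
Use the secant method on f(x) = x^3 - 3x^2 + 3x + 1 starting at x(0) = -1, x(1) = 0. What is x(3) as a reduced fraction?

-49/169

f(-1) = -6, f(0) = 1. x(2) = 0 - 1·(0 - (-1))/(1 - (-6)) = -1/7.
f(0) = 1, f(-1/7) = 174/343. x(3) = (-1/7) - (174/343)·((-1/7) - 0)/((174/343) - 1) = -49/169.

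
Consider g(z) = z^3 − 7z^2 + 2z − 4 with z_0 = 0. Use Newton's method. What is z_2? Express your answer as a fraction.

4/7

g'(z) = 3z^2 − 14z + 2.
g(0) = −4, g'(0) = 2, so z_1 = 0 − (−4)/2 = 2.
g(2) = −20, g'(2) = −14, so z_2 = 2 − (−20)/(−14) = 4/7.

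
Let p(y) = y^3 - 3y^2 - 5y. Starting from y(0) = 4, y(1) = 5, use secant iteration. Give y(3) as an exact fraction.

21360/5113

p(4) = -4, p(5) = 25. y(2) = 5 - 25·(5 - 4)/(25 - (-4)) = 120/29.
p(5) = 25, p(120/29) = -29400/24389. y(3) = (120/29) - (-29400/24389)·((120/29) - 5)/((-29400/24389) - 25) = 21360/5113.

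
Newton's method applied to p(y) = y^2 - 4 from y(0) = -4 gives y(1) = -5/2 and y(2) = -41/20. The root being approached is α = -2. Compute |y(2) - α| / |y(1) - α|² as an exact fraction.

y(1) - α = -5/2 - (-2) = -5/2 + 2 = -1/2, so |y(1) - α| = 1/2.
y(2) - α = -41/20 - (-2) = -41/20 + 2 = -1/20, so |y(2) - α| = 1/20.
|y(1) - α|² = 1/4.
Ratio = (1/20) / (1/4) = 1/5.

1/5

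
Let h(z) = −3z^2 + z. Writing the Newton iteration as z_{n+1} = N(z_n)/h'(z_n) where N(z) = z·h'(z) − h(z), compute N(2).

h'(z) = −6z + 1.
N(z) = z·h'(z) − h(z) = z·(−6z + 1) − (−3z^2 + z) = −3z^2.
N(2) = −12.

−12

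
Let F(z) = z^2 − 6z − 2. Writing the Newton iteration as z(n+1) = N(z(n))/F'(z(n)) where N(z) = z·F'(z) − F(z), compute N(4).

F'(z) = 2z − 6.
N(z) = z·F'(z) − F(z) = z·(2z − 6) − (z^2 − 6z − 2) = z^2 + 2.
N(4) = 18.

18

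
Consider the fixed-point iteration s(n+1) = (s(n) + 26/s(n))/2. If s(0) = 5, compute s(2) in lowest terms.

s(1) = (5 + 26/5)/2 = 51/10.
s(2) = (51/10 + 26/(51/10))/2 = 5201/1020.

5201/1020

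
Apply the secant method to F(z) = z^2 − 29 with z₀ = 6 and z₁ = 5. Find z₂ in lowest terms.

F(6) = 7, F(5) = −4. z₂ = 5 − (−4)·(5 − 6)/((−4) − 7) = 59/11.

59/11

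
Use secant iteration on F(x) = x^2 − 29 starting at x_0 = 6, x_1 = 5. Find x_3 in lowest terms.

F(6) = 7, F(5) = −4. x_2 = 5 − (−4)·(5 − 6)/((−4) − 7) = 59/11.
F(5) = −4, F(59/11) = −28/121. x_3 = (59/11) − (−28/121)·((59/11) − 5)/((−28/121) − (−4)) = 307/57.

307/57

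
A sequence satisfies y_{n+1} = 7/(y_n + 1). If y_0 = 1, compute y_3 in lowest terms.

y_1 = 7/(1 + 1) = 7/2.
y_2 = 7/(7/2 + 1) = 14/9.
y_3 = 7/(14/9 + 1) = 63/23.

63/23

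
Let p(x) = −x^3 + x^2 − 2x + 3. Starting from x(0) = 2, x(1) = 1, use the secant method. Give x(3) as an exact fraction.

p(2) = −5, p(1) = 1. x(2) = 1 − 1·(1 − 2)/(1 − (−5)) = 7/6.
p(1) = 1, p(7/6) = 95/216. x(3) = (7/6) − (95/216)·((7/6) − 1)/((95/216) − 1) = 157/121.

157/121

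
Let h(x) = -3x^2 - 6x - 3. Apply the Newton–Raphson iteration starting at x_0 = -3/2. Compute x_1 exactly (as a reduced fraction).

h'(x) = -6x - 6.
h(-3/2) = -3/4, h'(-3/2) = 3, so x_1 = (-3/2) - (-3/4)/3 = -5/4.

-5/4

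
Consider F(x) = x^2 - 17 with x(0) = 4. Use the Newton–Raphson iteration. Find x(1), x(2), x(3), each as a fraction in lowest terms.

x(1) = 33/8, x(2) = 2177/528, x(3) = 9478657/2298912

F'(x) = 2x.
F(4) = -1, F'(4) = 8, so x(1) = 4 - (-1)/8 = 33/8.
F(33/8) = 1/64, F'(33/8) = 33/4, so x(2) = (33/8) - (1/64)/(33/4) = 2177/528.
F(2177/528) = 1/278784, F'(2177/528) = 2177/264, so x(3) = (2177/528) - (1/278784)/(2177/264) = 9478657/2298912.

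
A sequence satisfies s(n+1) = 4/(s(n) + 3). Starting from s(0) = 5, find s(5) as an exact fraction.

s(1) = 4/(5 + 3) = 1/2.
s(2) = 4/(1/2 + 3) = 8/7.
s(3) = 4/(8/7 + 3) = 28/29.
s(4) = 4/(28/29 + 3) = 116/115.
s(5) = 4/(116/115 + 3) = 460/461.

460/461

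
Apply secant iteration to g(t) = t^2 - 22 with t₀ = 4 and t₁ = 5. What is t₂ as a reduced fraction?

14/3

g(4) = -6, g(5) = 3. t₂ = 5 - 3·(5 - 4)/(3 - (-6)) = 14/3.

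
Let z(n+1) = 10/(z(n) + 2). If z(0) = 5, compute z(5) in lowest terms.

1190/533

z(1) = 10/(5 + 2) = 10/7.
z(2) = 10/(10/7 + 2) = 35/12.
z(3) = 10/(35/12 + 2) = 120/59.
z(4) = 10/(120/59 + 2) = 295/119.
z(5) = 10/(295/119 + 2) = 1190/533.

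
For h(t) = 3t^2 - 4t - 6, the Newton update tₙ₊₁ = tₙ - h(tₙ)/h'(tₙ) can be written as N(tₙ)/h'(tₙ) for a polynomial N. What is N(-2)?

18

h'(t) = 6t - 4.
N(t) = t·h'(t) - h(t) = t·(6t - 4) - (3t^2 - 4t - 6) = 3t^2 + 6.
N(-2) = 18.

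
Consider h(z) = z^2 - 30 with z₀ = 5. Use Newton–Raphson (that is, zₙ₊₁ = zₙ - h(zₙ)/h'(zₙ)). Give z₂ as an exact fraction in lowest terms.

241/44

h'(z) = 2z.
h(5) = -5, h'(5) = 10, so z₁ = 5 - (-5)/10 = 11/2.
h(11/2) = 1/4, h'(11/2) = 11, so z₂ = (11/2) - (1/4)/11 = 241/44.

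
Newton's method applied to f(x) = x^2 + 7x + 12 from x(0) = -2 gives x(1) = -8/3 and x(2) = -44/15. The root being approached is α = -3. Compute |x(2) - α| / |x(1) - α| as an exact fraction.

1/5

x(1) - α = -8/3 - (-3) = -8/3 + 3 = 1/3, so |x(1) - α| = 1/3.
x(2) - α = -44/15 - (-3) = -44/15 + 3 = 1/15, so |x(2) - α| = 1/15.
Ratio = (1/15) / (1/3) = 1/5.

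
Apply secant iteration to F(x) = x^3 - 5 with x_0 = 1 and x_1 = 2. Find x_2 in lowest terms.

11/7

F(1) = -4, F(2) = 3. x_2 = 2 - 3·(2 - 1)/(3 - (-4)) = 11/7.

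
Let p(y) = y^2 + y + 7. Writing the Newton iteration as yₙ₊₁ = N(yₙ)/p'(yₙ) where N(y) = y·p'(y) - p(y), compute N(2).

p'(y) = 2y + 1.
N(y) = y·p'(y) - p(y) = y·(2y + 1) - (y^2 + y + 7) = y^2 - 7.
N(2) = -3.

-3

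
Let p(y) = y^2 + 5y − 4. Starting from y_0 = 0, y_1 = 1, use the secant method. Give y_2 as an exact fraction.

p(0) = −4, p(1) = 2. y_2 = 1 − 2·(1 − 0)/(2 − (−4)) = 2/3.

2/3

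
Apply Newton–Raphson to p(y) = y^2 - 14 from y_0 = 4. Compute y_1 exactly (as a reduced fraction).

15/4

p'(y) = 2y.
p(4) = 2, p'(4) = 8, so y_1 = 4 - 2/8 = 15/4.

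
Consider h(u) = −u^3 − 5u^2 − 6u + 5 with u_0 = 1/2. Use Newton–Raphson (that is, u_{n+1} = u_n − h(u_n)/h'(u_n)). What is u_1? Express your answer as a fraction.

26/47

h'(u) = −3u^2 − 10u − 6.
h(1/2) = 5/8, h'(1/2) = −47/4, so u_1 = (1/2) − (5/8)/(−47/4) = 26/47.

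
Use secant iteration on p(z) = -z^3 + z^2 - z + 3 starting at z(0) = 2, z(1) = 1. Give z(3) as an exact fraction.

62/37

p(2) = -3, p(1) = 2. z(2) = 1 - 2·(1 - 2)/(2 - (-3)) = 7/5.
p(1) = 2, p(7/5) = 102/125. z(3) = (7/5) - (102/125)·((7/5) - 1)/((102/125) - 2) = 62/37.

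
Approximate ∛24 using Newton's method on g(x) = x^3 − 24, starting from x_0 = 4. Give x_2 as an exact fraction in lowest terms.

g'(x) = 3x^2.
g(4) = 40, g'(4) = 48, so x_1 = 4 − 40/48 = 19/6.
g(19/6) = 1675/216, g'(19/6) = 361/12, so x_2 = (19/6) − (1675/216)/(361/12) = 9451/3249.

9451/3249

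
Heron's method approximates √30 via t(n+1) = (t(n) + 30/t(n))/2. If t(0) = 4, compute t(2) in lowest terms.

t(1) = (4 + 30/4)/2 = 23/4.
t(2) = (23/4 + 30/(23/4))/2 = 1009/184.

1009/184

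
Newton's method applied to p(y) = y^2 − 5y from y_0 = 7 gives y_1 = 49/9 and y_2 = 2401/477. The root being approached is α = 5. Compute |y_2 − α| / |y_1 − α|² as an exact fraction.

y_1 − α = 49/9 − 5 = 4/9, so |y_1 − α| = 4/9.
y_2 − α = 2401/477 − 5 = 16/477, so |y_2 − α| = 16/477.
|y_1 − α|² = 16/81.
Ratio = (16/477) / (16/81) = 9/53.

9/53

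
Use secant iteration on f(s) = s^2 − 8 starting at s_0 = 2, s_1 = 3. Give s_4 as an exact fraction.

f(2) = −4, f(3) = 1. s_2 = 3 − 1·(3 − 2)/(1 − (−4)) = 14/5.
f(3) = 1, f(14/5) = −4/25. s_3 = (14/5) − (−4/25)·((14/5) − 3)/((−4/25) − 1) = 82/29.
f(14/5) = −4/25, f(82/29) = −4/841. s_4 = (82/29) − (−4/841)·((82/29) − (14/5))/((−4/841) − (−4/25)) = 577/204.

577/204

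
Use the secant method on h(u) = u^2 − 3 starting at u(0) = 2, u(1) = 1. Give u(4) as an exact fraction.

h(2) = 1, h(1) = −2. u(2) = 1 − (−2)·(1 − 2)/((−2) − 1) = 5/3.
h(1) = −2, h(5/3) = −2/9. u(3) = (5/3) − (−2/9)·((5/3) − 1)/((−2/9) − (−2)) = 7/4.
h(5/3) = −2/9, h(7/4) = 1/16. u(4) = (7/4) − (1/16)·((7/4) − (5/3))/((1/16) − (−2/9)) = 71/41.

71/41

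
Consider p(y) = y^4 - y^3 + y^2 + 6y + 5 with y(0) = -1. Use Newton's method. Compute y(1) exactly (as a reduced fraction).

-1/3

p'(y) = 4y^3 - 3y^2 + 2y + 6.
p(-1) = 2, p'(-1) = -3, so y(1) = (-1) - 2/(-3) = -1/3.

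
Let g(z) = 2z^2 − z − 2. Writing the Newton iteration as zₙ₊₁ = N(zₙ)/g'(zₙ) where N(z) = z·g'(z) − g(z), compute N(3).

g'(z) = 4z − 1.
N(z) = z·g'(z) − g(z) = z·(4z − 1) − (2z^2 − z − 2) = 2z^2 + 2.
N(3) = 20.

20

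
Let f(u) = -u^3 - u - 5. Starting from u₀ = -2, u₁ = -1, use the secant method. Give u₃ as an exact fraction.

-529/337

f(-2) = 5, f(-1) = -3. u₂ = (-1) - (-3)·((-1) - (-2))/((-3) - 5) = -11/8.
f(-1) = -3, f(-11/8) = -525/512. u₃ = (-11/8) - (-525/512)·((-11/8) - (-1))/((-525/512) - (-3)) = -529/337.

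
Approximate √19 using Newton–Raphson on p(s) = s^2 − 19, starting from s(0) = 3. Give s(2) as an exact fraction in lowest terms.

367/84

p'(s) = 2s.
p(3) = −10, p'(3) = 6, so s(1) = 3 − (−10)/6 = 14/3.
p(14/3) = 25/9, p'(14/3) = 28/3, so s(2) = (14/3) − (25/9)/(28/3) = 367/84.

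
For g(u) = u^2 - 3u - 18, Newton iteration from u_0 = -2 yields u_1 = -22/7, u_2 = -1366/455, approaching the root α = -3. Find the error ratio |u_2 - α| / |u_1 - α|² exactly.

7/65

u_1 - α = -22/7 - (-3) = -22/7 + 3 = -1/7, so |u_1 - α| = 1/7.
u_2 - α = -1366/455 - (-3) = -1366/455 + 3 = -1/455, so |u_2 - α| = 1/455.
|u_1 - α|² = 1/49.
Ratio = (1/455) / (1/49) = 7/65.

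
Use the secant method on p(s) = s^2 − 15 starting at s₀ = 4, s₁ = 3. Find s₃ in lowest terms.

p(4) = 1, p(3) = −6. s₂ = 3 − (−6)·(3 − 4)/((−6) − 1) = 27/7.
p(3) = −6, p(27/7) = −6/49. s₃ = (27/7) − (−6/49)·((27/7) − 3)/((−6/49) − (−6)) = 31/8.

31/8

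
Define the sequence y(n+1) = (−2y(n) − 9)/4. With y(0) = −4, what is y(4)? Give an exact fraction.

y(1) = (−2·(−4) − 9)/4 = −1/4.
y(2) = (−2·(−1/4) − 9)/4 = −17/8.
y(3) = (−2·(−17/8) − 9)/4 = −19/16.
y(4) = (−2·(−19/16) − 9)/4 = −53/32.

−53/32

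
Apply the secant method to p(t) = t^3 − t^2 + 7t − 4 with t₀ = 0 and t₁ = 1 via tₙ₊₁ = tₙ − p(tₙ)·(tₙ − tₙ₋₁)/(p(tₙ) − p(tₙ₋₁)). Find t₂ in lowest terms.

p(0) = −4, p(1) = 3. t₂ = 1 − 3·(1 − 0)/(3 − (−4)) = 4/7.

4/7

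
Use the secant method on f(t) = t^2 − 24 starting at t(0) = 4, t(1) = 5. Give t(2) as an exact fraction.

f(4) = −8, f(5) = 1. t(2) = 5 − 1·(5 − 4)/(1 − (−8)) = 44/9.

44/9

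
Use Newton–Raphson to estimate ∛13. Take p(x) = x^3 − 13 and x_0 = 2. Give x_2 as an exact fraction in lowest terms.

p'(x) = 3x^2.
p(2) = −5, p'(2) = 12, so x_1 = 2 − (−5)/12 = 29/12.
p(29/12) = 1925/1728, p'(29/12) = 841/48, so x_2 = (29/12) − (1925/1728)/(841/48) = 35621/15138.

35621/15138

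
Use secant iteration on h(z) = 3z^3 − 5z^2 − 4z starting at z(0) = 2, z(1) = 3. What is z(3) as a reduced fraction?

h(2) = −4, h(3) = 24. z(2) = 3 − 24·(3 − 2)/(24 − (−4)) = 15/7.
h(3) = 24, h(15/7) = −690/343. z(3) = (15/7) − (−690/343)·((15/7) − 3)/((−690/343) − 24) = 3285/1487.

3285/1487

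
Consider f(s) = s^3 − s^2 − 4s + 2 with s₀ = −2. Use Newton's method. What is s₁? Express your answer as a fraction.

−11/6

f'(s) = 3s^2 − 2s − 4.
f(−2) = −2, f'(−2) = 12, so s₁ = (−2) − (−2)/12 = −11/6.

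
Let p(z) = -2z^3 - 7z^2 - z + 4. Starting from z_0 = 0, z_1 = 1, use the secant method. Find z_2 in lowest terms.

2/5

p(0) = 4, p(1) = -6. z_2 = 1 - (-6)·(1 - 0)/((-6) - 4) = 2/5.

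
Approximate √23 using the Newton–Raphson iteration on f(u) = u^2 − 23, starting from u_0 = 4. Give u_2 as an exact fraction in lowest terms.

2993/624

f'(u) = 2u.
f(4) = −7, f'(4) = 8, so u_1 = 4 − (−7)/8 = 39/8.
f(39/8) = 49/64, f'(39/8) = 39/4, so u_2 = (39/8) − (49/64)/(39/4) = 2993/624.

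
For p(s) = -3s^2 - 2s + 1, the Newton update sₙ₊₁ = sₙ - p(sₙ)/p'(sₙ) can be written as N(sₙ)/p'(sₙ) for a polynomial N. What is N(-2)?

p'(s) = -6s - 2.
N(s) = s·p'(s) - p(s) = s·(-6s - 2) - (-3s^2 - 2s + 1) = -3s^2 - 1.
N(-2) = -13.

-13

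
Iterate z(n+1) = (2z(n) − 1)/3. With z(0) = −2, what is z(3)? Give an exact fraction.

−35/27

z(1) = (2·(−2) − 1)/3 = −5/3.
z(2) = (2·(−5/3) − 1)/3 = −13/9.
z(3) = (2·(−13/9) − 1)/3 = −35/27.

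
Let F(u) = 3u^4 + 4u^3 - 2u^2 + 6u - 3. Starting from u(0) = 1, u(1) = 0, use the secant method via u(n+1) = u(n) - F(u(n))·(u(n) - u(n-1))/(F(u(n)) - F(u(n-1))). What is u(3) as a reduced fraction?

F(1) = 8, F(0) = -3. u(2) = 0 - (-3)·(0 - 1)/((-3) - 8) = 3/11.
F(0) = -3, F(3/11) = -20712/14641. u(3) = (3/11) - (-20712/14641)·((3/11) - 0)/((-20712/14641) - (-3)) = 1331/2579.

1331/2579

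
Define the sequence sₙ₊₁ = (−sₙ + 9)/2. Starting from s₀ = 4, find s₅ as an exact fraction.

s₁ = (−4 + 9)/2 = 5/2.
s₂ = (−(5/2) + 9)/2 = 13/4.
s₃ = (−(13/4) + 9)/2 = 23/8.
s₄ = (−(23/8) + 9)/2 = 49/16.
s₅ = (−(49/16) + 9)/2 = 95/32.

95/32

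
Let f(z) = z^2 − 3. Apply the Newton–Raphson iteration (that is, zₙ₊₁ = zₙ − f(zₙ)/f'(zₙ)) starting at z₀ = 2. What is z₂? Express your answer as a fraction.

f'(z) = 2z.
f(2) = 1, f'(2) = 4, so z₁ = 2 − 1/4 = 7/4.
f(7/4) = 1/16, f'(7/4) = 7/2, so z₂ = (7/4) − (1/16)/(7/2) = 97/56.

97/56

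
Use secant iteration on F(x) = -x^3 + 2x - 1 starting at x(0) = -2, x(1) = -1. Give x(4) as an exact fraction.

-817979/518629

F(-2) = 3, F(-1) = -2. x(2) = (-1) - (-2)·((-1) - (-2))/((-2) - 3) = -7/5.
F(-1) = -2, F(-7/5) = -132/125. x(3) = (-7/5) - (-132/125)·((-7/5) - (-1))/((-132/125) - (-2)) = -109/59.
F(-7/5) = -132/125, F(-109/59) = 330792/205379. x(4) = (-109/59) - (330792/205379)·((-109/59) - (-7/5))/((330792/205379) - (-132/125)) = -817979/518629.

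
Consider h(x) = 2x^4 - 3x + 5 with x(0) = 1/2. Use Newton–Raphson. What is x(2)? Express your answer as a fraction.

h'(x) = 8x^3 - 3.
h(1/2) = 29/8, h'(1/2) = -2, so x(1) = (1/2) - (29/8)/(-2) = 37/16.
h(37/16) = 1810673/32768, h'(37/16) = 49117/512, so x(2) = (37/16) - (1810673/32768)/(49117/512) = 5458643/3143488.

5458643/3143488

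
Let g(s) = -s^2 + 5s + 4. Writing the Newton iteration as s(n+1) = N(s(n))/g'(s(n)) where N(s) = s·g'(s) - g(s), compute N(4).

g'(s) = -2s + 5.
N(s) = s·g'(s) - g(s) = s·(-2s + 5) - (-s^2 + 5s + 4) = -s^2 - 4.
N(4) = -20.

-20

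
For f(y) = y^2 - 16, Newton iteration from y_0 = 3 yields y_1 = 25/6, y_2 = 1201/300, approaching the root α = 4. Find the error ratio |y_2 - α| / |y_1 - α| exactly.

1/50

y_1 - α = 25/6 - 4 = 1/6, so |y_1 - α| = 1/6.
y_2 - α = 1201/300 - 4 = 1/300, so |y_2 - α| = 1/300.
Ratio = (1/300) / (1/6) = 1/50.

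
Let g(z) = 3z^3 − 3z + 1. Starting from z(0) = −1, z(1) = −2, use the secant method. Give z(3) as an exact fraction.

−2198/2017

g(−1) = 1, g(−2) = −17. z(2) = (−2) − (−17)·((−2) − (−1))/((−17) − 1) = −19/18.
g(−2) = −17, g(−19/18) = 1241/1944. z(3) = (−19/18) − (1241/1944)·((−19/18) − (−2))/((1241/1944) − (−17)) = −2198/2017.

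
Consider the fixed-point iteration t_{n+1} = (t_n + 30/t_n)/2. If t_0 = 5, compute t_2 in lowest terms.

t_1 = (5 + 30/5)/2 = 11/2.
t_2 = (11/2 + 30/(11/2))/2 = 241/44.

241/44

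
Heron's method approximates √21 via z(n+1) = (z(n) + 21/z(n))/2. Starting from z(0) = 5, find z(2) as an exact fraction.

527/115

z(1) = (5 + 21/5)/2 = 23/5.
z(2) = (23/5 + 21/(23/5))/2 = 527/115.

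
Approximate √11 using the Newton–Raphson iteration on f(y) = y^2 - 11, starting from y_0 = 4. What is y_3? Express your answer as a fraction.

4106353/1238112

f'(y) = 2y.
f(4) = 5, f'(4) = 8, so y_1 = 4 - 5/8 = 27/8.
f(27/8) = 25/64, f'(27/8) = 27/4, so y_2 = (27/8) - (25/64)/(27/4) = 1433/432.
f(1433/432) = 625/186624, f'(1433/432) = 1433/216, so y_3 = (1433/432) - (625/186624)/(1433/216) = 4106353/1238112.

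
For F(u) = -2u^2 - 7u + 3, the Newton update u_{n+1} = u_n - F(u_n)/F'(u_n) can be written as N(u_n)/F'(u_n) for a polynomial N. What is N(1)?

F'(u) = -4u - 7.
N(u) = u·F'(u) - F(u) = u·(-4u - 7) - (-2u^2 - 7u + 3) = -2u^2 - 3.
N(1) = -5.

-5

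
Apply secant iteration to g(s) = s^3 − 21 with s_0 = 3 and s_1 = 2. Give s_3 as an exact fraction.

g(3) = 6, g(2) = −13. s_2 = 2 − (−13)·(2 − 3)/((−13) − 6) = 51/19.
g(2) = −13, g(51/19) = −11388/6859. s_3 = (51/19) − (−11388/6859)·((51/19) − 2)/((−11388/6859) − (−13)) = 16659/5983.

16659/5983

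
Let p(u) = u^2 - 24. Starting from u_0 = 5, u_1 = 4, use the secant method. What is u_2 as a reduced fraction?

p(5) = 1, p(4) = -8. u_2 = 4 - (-8)·(4 - 5)/((-8) - 1) = 44/9.

44/9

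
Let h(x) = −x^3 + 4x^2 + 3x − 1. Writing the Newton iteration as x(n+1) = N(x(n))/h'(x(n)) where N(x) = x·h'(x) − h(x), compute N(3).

−17

h'(x) = −3x^2 + 8x + 3.
N(x) = x·h'(x) − h(x) = x·(−3x^2 + 8x + 3) − (−x^3 + 4x^2 + 3x − 1) = −2x^3 + 4x^2 + 1.
N(3) = −17.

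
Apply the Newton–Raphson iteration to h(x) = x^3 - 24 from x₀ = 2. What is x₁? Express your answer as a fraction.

h'(x) = 3x^2.
h(2) = -16, h'(2) = 12, so x₁ = 2 - (-16)/12 = 10/3.

10/3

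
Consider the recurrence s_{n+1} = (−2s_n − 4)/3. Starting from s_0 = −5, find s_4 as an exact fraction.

s_1 = (−2·(−5) − 4)/3 = 2.
s_2 = (−2·2 − 4)/3 = −8/3.
s_3 = (−2·(−8/3) − 4)/3 = 4/9.
s_4 = (−2·(4/9) − 4)/3 = −44/27.

−44/27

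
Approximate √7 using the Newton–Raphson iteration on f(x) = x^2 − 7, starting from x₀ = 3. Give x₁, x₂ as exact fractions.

x₁ = 8/3, x₂ = 127/48

f'(x) = 2x.
f(3) = 2, f'(3) = 6, so x₁ = 3 − 2/6 = 8/3.
f(8/3) = 1/9, f'(8/3) = 16/3, so x₂ = (8/3) − (1/9)/(16/3) = 127/48.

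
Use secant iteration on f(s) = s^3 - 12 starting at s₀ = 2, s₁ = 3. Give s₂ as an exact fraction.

f(2) = -4, f(3) = 15. s₂ = 3 - 15·(3 - 2)/(15 - (-4)) = 42/19.

42/19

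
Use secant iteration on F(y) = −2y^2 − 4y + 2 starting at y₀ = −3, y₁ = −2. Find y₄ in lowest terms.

−70/29

F(−3) = −4, F(−2) = 2. y₂ = (−2) − 2·((−2) − (−3))/(2 − (−4)) = −7/3.
F(−2) = 2, F(−7/3) = 4/9. y₃ = (−7/3) − (4/9)·((−7/3) − (−2))/((4/9) − 2) = −17/7.
F(−7/3) = 4/9, F(−17/7) = −4/49. y₄ = (−17/7) − (−4/49)·((−17/7) − (−7/3))/((−4/49) − (4/9)) = −70/29.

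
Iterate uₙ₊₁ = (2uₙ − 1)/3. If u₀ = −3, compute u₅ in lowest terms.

u₁ = (2·(−3) − 1)/3 = −7/3.
u₂ = (2·(−7/3) − 1)/3 = −17/9.
u₃ = (2·(−17/9) − 1)/3 = −43/27.
u₄ = (2·(−43/27) − 1)/3 = −113/81.
u₅ = (2·(−113/81) − 1)/3 = −307/243.

−307/243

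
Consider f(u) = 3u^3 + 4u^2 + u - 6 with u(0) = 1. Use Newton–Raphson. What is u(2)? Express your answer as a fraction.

f'(u) = 9u^2 + 8u + 1.
f(1) = 2, f'(1) = 18, so u(1) = 1 - 2/18 = 8/9.
f(8/9) = 38/243, f'(8/9) = 137/9, so u(2) = (8/9) - (38/243)/(137/9) = 3250/3699.

3250/3699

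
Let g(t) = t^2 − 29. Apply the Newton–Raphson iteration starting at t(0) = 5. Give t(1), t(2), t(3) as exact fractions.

t(1) = 27/5, t(2) = 727/135, t(3) = 528527/98145

g'(t) = 2t.
g(5) = −4, g'(5) = 10, so t(1) = 5 − (−4)/10 = 27/5.
g(27/5) = 4/25, g'(27/5) = 54/5, so t(2) = (27/5) − (4/25)/(54/5) = 727/135.
g(727/135) = 4/18225, g'(727/135) = 1454/135, so t(3) = (727/135) − (4/18225)/(1454/135) = 528527/98145.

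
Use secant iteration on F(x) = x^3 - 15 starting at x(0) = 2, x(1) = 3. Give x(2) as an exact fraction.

45/19

F(2) = -7, F(3) = 12. x(2) = 3 - 12·(3 - 2)/(12 - (-7)) = 45/19.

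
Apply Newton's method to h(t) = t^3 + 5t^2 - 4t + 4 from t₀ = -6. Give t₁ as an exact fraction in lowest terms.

h'(t) = 3t^2 + 10t - 4.
h(-6) = -8, h'(-6) = 44, so t₁ = (-6) - (-8)/44 = -64/11.

-64/11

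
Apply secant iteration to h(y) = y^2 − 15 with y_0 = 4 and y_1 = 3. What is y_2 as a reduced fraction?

27/7

h(4) = 1, h(3) = −6. y_2 = 3 − (−6)·(3 − 4)/((−6) − 1) = 27/7.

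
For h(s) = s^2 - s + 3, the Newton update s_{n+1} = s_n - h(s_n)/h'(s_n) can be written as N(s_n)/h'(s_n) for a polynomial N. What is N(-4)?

13

h'(s) = 2s - 1.
N(s) = s·h'(s) - h(s) = s·(2s - 1) - (s^2 - s + 3) = s^2 - 3.
N(-4) = 13.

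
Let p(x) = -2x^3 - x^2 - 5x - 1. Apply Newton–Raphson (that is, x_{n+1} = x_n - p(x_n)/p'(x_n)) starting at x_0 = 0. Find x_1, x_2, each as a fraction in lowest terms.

x_1 = -1/5, x_2 = -124/605

p'(x) = -6x^2 - 2x - 5.
p(0) = -1, p'(0) = -5, so x_1 = 0 - (-1)/(-5) = -1/5.
p(-1/5) = -3/125, p'(-1/5) = -121/25, so x_2 = (-1/5) - (-3/125)/(-121/25) = -124/605.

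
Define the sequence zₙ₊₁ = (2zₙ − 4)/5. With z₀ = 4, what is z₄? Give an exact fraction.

−748/625

z₁ = (2·4 − 4)/5 = 4/5.
z₂ = (2·(4/5) − 4)/5 = −12/25.
z₃ = (2·(−12/25) − 4)/5 = −124/125.
z₄ = (2·(−124/125) − 4)/5 = −748/625.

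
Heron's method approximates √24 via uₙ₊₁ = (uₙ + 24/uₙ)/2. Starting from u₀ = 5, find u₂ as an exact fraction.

u₁ = (5 + 24/5)/2 = 49/10.
u₂ = (49/10 + 24/(49/10))/2 = 4801/980.

4801/980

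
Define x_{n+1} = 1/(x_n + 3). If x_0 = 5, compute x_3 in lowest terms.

25/83

x_1 = 1/(5 + 3) = 1/8.
x_2 = 1/(1/8 + 3) = 8/25.
x_3 = 1/(8/25 + 3) = 25/83.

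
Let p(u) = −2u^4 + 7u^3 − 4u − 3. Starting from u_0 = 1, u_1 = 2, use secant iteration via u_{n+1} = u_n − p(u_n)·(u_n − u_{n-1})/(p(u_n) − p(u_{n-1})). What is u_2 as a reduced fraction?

p(1) = −2, p(2) = 13. u_2 = 2 − 13·(2 − 1)/(13 − (−2)) = 17/15.

17/15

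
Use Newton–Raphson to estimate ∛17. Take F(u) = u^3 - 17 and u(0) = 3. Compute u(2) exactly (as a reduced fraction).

1050433/408321

F'(u) = 3u^2.
F(3) = 10, F'(3) = 27, so u(1) = 3 - 10/27 = 71/27.
F(71/27) = 23300/19683, F'(71/27) = 5041/243, so u(2) = (71/27) - (23300/19683)/(5041/243) = 1050433/408321.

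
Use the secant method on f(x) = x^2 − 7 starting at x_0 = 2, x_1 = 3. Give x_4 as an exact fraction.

f(2) = −3, f(3) = 2. x_2 = 3 − 2·(3 − 2)/(2 − (−3)) = 13/5.
f(3) = 2, f(13/5) = −6/25. x_3 = (13/5) − (−6/25)·((13/5) − 3)/((−6/25) − 2) = 37/14.
f(13/5) = −6/25, f(37/14) = −3/196. x_4 = (37/14) − (−3/196)·((37/14) − (13/5))/((−3/196) − (−6/25)) = 971/367.

971/367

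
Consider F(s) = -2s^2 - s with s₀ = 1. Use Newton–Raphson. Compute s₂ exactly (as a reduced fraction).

8/65

F'(s) = -4s - 1.
F(1) = -3, F'(1) = -5, so s₁ = 1 - (-3)/(-5) = 2/5.
F(2/5) = -18/25, F'(2/5) = -13/5, so s₂ = (2/5) - (-18/25)/(-13/5) = 8/65.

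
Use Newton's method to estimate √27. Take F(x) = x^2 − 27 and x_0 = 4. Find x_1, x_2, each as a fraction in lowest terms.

F'(x) = 2x.
F(4) = −11, F'(4) = 8, so x_1 = 4 − (−11)/8 = 43/8.
F(43/8) = 121/64, F'(43/8) = 43/4, so x_2 = (43/8) − (121/64)/(43/4) = 3577/688.

x_1 = 43/8, x_2 = 3577/688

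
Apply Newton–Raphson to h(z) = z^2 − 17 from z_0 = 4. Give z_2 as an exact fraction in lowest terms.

2177/528

h'(z) = 2z.
h(4) = −1, h'(4) = 8, so z_1 = 4 − (−1)/8 = 33/8.
h(33/8) = 1/64, h'(33/8) = 33/4, so z_2 = (33/8) − (1/64)/(33/4) = 2177/528.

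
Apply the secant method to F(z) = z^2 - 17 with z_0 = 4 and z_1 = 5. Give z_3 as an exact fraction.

169/41

F(4) = -1, F(5) = 8. z_2 = 5 - 8·(5 - 4)/(8 - (-1)) = 37/9.
F(5) = 8, F(37/9) = -8/81. z_3 = (37/9) - (-8/81)·((37/9) - 5)/((-8/81) - 8) = 169/41.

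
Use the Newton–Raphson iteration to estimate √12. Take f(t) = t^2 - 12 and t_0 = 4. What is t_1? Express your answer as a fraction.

7/2

f'(t) = 2t.
f(4) = 4, f'(4) = 8, so t_1 = 4 - 4/8 = 7/2.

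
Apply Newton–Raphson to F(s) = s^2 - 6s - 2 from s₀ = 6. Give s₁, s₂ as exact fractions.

F'(s) = 2s - 6.
F(6) = -2, F'(6) = 6, so s₁ = 6 - (-2)/6 = 19/3.
F(19/3) = 1/9, F'(19/3) = 20/3, so s₂ = (19/3) - (1/9)/(20/3) = 379/60.

s₁ = 19/3, s₂ = 379/60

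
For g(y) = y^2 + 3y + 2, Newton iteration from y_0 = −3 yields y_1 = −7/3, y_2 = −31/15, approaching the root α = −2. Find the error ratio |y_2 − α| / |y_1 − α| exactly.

y_1 − α = −7/3 − (−2) = −7/3 + 2 = −1/3, so |y_1 − α| = 1/3.
y_2 − α = −31/15 − (−2) = −31/15 + 2 = −1/15, so |y_2 − α| = 1/15.
Ratio = (1/15) / (1/3) = 1/5.

1/5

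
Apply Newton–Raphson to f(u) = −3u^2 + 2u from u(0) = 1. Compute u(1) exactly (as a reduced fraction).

3/4

f'(u) = −6u + 2.
f(1) = −1, f'(1) = −4, so u(1) = 1 − (−1)/(−4) = 3/4.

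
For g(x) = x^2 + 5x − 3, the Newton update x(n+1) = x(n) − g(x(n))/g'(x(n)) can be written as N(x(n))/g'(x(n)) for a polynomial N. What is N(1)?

4

g'(x) = 2x + 5.
N(x) = x·g'(x) − g(x) = x·(2x + 5) − (x^2 + 5x − 3) = x^2 + 3.
N(1) = 4.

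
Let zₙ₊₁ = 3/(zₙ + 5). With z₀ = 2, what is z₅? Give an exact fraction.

3507/6478

z₁ = 3/(2 + 5) = 3/7.
z₂ = 3/(3/7 + 5) = 21/38.
z₃ = 3/(21/38 + 5) = 114/211.
z₄ = 3/(114/211 + 5) = 633/1169.
z₅ = 3/(633/1169 + 5) = 3507/6478.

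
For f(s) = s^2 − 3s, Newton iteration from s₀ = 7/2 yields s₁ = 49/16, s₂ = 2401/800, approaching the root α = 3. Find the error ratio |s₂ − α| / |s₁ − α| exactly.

1/50

s₁ − α = 49/16 − 3 = 1/16, so |s₁ − α| = 1/16.
s₂ − α = 2401/800 − 3 = 1/800, so |s₂ − α| = 1/800.
Ratio = (1/800) / (1/16) = 1/50.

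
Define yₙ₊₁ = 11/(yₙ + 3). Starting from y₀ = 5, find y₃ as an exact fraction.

y₁ = 11/(5 + 3) = 11/8.
y₂ = 11/(11/8 + 3) = 88/35.
y₃ = 11/(88/35 + 3) = 385/193.

385/193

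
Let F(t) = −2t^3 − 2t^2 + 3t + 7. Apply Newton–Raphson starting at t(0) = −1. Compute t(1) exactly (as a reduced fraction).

F'(t) = −6t^2 − 4t + 3.
F(−1) = 4, F'(−1) = 1, so t(1) = (−1) − 4/1 = −5.

−5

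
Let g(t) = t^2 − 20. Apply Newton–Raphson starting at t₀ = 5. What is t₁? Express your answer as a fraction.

9/2

g'(t) = 2t.
g(5) = 5, g'(5) = 10, so t₁ = 5 − 5/10 = 9/2.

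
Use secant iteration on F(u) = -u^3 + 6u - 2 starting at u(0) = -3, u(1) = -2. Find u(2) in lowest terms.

F(-3) = 7, F(-2) = -6. u(2) = (-2) - (-6)·((-2) - (-3))/((-6) - 7) = -32/13.

-32/13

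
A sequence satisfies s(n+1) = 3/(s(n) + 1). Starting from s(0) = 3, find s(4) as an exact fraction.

57/40

s(1) = 3/(3 + 1) = 3/4.
s(2) = 3/(3/4 + 1) = 12/7.
s(3) = 3/(12/7 + 1) = 21/19.
s(4) = 3/(21/19 + 1) = 57/40.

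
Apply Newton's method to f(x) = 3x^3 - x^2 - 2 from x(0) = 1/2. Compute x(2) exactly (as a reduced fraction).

23/16

f'(x) = 9x^2 - 2x.
f(1/2) = -15/8, f'(1/2) = 5/4, so x(1) = (1/2) - (-15/8)/(5/4) = 2.
f(2) = 18, f'(2) = 32, so x(2) = 2 - 18/32 = 23/16.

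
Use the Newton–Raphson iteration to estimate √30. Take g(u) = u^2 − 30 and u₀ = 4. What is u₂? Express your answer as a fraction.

1009/184

g'(u) = 2u.
g(4) = −14, g'(4) = 8, so u₁ = 4 − (−14)/8 = 23/4.
g(23/4) = 49/16, g'(23/4) = 23/2, so u₂ = (23/4) − (49/16)/(23/2) = 1009/184.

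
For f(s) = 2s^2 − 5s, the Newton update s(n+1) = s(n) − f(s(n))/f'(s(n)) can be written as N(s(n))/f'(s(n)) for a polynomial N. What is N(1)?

f'(s) = 4s − 5.
N(s) = s·f'(s) − f(s) = s·(4s − 5) − (2s^2 − 5s) = 2s^2.
N(1) = 2.

2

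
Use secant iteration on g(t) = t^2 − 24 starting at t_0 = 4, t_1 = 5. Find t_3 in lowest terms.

436/89

g(4) = −8, g(5) = 1. t_2 = 5 − 1·(5 − 4)/(1 − (−8)) = 44/9.
g(5) = 1, g(44/9) = −8/81. t_3 = (44/9) − (−8/81)·((44/9) − 5)/((−8/81) − 1) = 436/89.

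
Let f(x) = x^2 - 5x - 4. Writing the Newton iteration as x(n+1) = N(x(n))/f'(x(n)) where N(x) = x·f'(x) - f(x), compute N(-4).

f'(x) = 2x - 5.
N(x) = x·f'(x) - f(x) = x·(2x - 5) - (x^2 - 5x - 4) = x^2 + 4.
N(-4) = 20.

20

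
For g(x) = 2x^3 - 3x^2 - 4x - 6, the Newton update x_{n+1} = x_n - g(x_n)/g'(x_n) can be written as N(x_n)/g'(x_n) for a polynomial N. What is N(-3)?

g'(x) = 6x^2 - 6x - 4.
N(x) = x·g'(x) - g(x) = x·(6x^2 - 6x - 4) - (2x^3 - 3x^2 - 4x - 6) = 4x^3 - 3x^2 + 6.
N(-3) = -129.

-129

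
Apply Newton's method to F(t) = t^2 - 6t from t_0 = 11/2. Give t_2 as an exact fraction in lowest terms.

F'(t) = 2t - 6.
F(11/2) = -11/4, F'(11/2) = 5, so t_1 = (11/2) - (-11/4)/5 = 121/20.
F(121/20) = 121/400, F'(121/20) = 61/10, so t_2 = (121/20) - (121/400)/(61/10) = 14641/2440.

14641/2440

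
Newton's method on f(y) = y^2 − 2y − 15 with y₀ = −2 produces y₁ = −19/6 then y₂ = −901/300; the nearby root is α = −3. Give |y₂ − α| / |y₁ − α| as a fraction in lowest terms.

1/50

y₁ − α = −19/6 − (−3) = −19/6 + 3 = −1/6, so |y₁ − α| = 1/6.
y₂ − α = −901/300 − (−3) = −901/300 + 3 = −1/300, so |y₂ − α| = 1/300.
Ratio = (1/300) / (1/6) = 1/50.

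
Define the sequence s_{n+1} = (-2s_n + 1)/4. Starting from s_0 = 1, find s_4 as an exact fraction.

7/32

s_1 = (-2·1 + 1)/4 = -1/4.
s_2 = (-2·(-1/4) + 1)/4 = 3/8.
s_3 = (-2·(3/8) + 1)/4 = 1/16.
s_4 = (-2·(1/16) + 1)/4 = 7/32.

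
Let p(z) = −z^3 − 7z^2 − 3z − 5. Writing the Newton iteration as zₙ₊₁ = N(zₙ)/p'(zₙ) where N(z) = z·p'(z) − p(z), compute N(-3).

p'(z) = −3z^2 − 14z − 3.
N(z) = z·p'(z) − p(z) = z·(−3z^2 − 14z − 3) − (−z^3 − 7z^2 − 3z − 5) = −2z^3 − 7z^2 + 5.
N(-3) = −4.

−4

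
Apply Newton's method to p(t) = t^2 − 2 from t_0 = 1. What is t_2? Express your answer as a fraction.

17/12

p'(t) = 2t.
p(1) = −1, p'(1) = 2, so t_1 = 1 − (−1)/2 = 3/2.
p(3/2) = 1/4, p'(3/2) = 3, so t_2 = (3/2) − (1/4)/3 = 17/12.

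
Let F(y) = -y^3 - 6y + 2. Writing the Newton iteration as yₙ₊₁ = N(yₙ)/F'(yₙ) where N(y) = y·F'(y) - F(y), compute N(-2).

F'(y) = -3y^2 - 6.
N(y) = y·F'(y) - F(y) = y·(-3y^2 - 6) - (-y^3 - 6y + 2) = -2y^3 - 2.
N(-2) = 14.

14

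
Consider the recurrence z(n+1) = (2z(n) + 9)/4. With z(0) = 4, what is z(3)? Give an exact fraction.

71/16

z(1) = (2·4 + 9)/4 = 17/4.
z(2) = (2·(17/4) + 9)/4 = 35/8.
z(3) = (2·(35/8) + 9)/4 = 71/16.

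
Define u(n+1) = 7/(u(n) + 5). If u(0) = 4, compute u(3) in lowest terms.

364/323

u(1) = 7/(4 + 5) = 7/9.
u(2) = 7/(7/9 + 5) = 63/52.
u(3) = 7/(63/52 + 5) = 364/323.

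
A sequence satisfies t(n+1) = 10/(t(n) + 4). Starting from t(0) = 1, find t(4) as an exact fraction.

85/49

t(1) = 10/(1 + 4) = 2.
t(2) = 10/(2 + 4) = 5/3.
t(3) = 10/(5/3 + 4) = 30/17.
t(4) = 10/(30/17 + 4) = 85/49.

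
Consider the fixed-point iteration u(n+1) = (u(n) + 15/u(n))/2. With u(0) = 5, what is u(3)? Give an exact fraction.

1921/496

u(1) = (5 + 15/5)/2 = 4.
u(2) = (4 + 15/4)/2 = 31/8.
u(3) = (31/8 + 15/(31/8))/2 = 1921/496.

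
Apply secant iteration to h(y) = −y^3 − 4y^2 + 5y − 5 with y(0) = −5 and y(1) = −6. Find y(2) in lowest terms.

−215/42

h(−5) = −5, h(−6) = 37. y(2) = (−6) − 37·((−6) − (−5))/(37 − (−5)) = −215/42.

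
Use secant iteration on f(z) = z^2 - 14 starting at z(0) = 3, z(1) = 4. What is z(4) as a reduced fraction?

f(3) = -5, f(4) = 2. z(2) = 4 - 2·(4 - 3)/(2 - (-5)) = 26/7.
f(4) = 2, f(26/7) = -10/49. z(3) = (26/7) - (-10/49)·((26/7) - 4)/((-10/49) - 2) = 101/27.
f(26/7) = -10/49, f(101/27) = -5/729. z(4) = (101/27) - (-5/729)·((101/27) - (26/7))/((-5/729) - (-10/49)) = 5272/1409.

5272/1409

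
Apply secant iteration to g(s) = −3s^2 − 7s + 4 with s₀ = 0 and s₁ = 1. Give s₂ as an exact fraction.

g(0) = 4, g(1) = −6. s₂ = 1 − (−6)·(1 − 0)/((−6) − 4) = 2/5.

2/5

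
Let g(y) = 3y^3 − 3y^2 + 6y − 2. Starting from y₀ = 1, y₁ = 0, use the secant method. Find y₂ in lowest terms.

g(1) = 4, g(0) = −2. y₂ = 0 − (−2)·(0 − 1)/((−2) − 4) = 1/3.

1/3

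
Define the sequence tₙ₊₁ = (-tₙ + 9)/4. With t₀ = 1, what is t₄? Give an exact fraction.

t₁ = (-1 + 9)/4 = 2.
t₂ = (-2 + 9)/4 = 7/4.
t₃ = (-(7/4) + 9)/4 = 29/16.
t₄ = (-(29/16) + 9)/4 = 115/64.

115/64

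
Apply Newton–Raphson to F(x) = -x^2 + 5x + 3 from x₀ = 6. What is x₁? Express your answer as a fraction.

39/7

F'(x) = -2x + 5.
F(6) = -3, F'(6) = -7, so x₁ = 6 - (-3)/(-7) = 39/7.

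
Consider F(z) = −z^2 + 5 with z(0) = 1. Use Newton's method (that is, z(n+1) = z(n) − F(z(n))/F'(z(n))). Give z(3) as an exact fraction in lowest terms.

47/21

F'(z) = −2z.
F(1) = 4, F'(1) = −2, so z(1) = 1 − 4/(−2) = 3.
F(3) = −4, F'(3) = −6, so z(2) = 3 − (−4)/(−6) = 7/3.
F(7/3) = −4/9, F'(7/3) = −14/3, so z(3) = (7/3) − (−4/9)/(−14/3) = 47/21.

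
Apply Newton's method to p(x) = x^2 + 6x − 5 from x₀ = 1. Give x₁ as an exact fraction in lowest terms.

p'(x) = 2x + 6.
p(1) = 2, p'(1) = 8, so x₁ = 1 − 2/8 = 3/4.

3/4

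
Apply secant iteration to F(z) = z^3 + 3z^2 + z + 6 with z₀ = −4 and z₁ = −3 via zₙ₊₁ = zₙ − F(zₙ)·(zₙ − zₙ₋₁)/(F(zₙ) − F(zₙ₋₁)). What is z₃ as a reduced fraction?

−10482/3205

F(−4) = −14, F(−3) = 3. z₂ = (−3) − 3·((−3) − (−4))/(3 − (−14)) = −54/17.
F(−3) = 3, F(−54/17) = 5124/4913. z₃ = (−54/17) − (5124/4913)·((−54/17) − (−3))/((5124/4913) − 3) = −10482/3205.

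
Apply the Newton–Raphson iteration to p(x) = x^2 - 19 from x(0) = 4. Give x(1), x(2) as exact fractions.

p'(x) = 2x.
p(4) = -3, p'(4) = 8, so x(1) = 4 - (-3)/8 = 35/8.
p(35/8) = 9/64, p'(35/8) = 35/4, so x(2) = (35/8) - (9/64)/(35/4) = 2441/560.

x(1) = 35/8, x(2) = 2441/560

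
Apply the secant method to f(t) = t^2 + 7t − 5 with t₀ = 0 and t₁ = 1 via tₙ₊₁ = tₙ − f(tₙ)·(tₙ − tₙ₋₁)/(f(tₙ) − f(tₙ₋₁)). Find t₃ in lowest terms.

f(0) = −5, f(1) = 3. t₂ = 1 − 3·(1 − 0)/(3 − (−5)) = 5/8.
f(1) = 3, f(5/8) = −15/64. t₃ = (5/8) − (−15/64)·((5/8) − 1)/((−15/64) − 3) = 15/23.

15/23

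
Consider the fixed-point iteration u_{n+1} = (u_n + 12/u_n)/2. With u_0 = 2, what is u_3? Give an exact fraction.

97/28

u_1 = (2 + 12/2)/2 = 4.
u_2 = (4 + 12/4)/2 = 7/2.
u_3 = (7/2 + 12/(7/2))/2 = 97/28.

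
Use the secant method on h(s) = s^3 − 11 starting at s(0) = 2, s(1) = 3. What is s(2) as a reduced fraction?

h(2) = −3, h(3) = 16. s(2) = 3 − 16·(3 − 2)/(16 − (−3)) = 41/19.

41/19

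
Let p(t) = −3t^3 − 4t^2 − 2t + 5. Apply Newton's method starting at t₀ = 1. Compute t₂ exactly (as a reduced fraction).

p'(t) = −9t^2 − 8t − 2.
p(1) = −4, p'(1) = −19, so t₁ = 1 − (−4)/(−19) = 15/19.
p(15/19) = −3760/6859, p'(15/19) = −5027/361, so t₂ = (15/19) − (−3760/6859)/(−5027/361) = 71645/95513.

71645/95513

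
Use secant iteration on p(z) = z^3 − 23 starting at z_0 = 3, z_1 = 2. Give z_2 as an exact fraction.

53/19

p(3) = 4, p(2) = −15. z_2 = 2 − (−15)·(2 − 3)/((−15) − 4) = 53/19.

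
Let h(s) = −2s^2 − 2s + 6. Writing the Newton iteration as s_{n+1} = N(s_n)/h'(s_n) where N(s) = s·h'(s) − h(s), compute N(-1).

−8

h'(s) = −4s − 2.
N(s) = s·h'(s) − h(s) = s·(−4s − 2) − (−2s^2 − 2s + 6) = −2s^2 − 6.
N(-1) = −8.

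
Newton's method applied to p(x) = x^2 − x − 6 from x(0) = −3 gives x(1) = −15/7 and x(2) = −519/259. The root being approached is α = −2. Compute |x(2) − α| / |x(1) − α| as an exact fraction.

1/37

x(1) − α = −15/7 − (−2) = −15/7 + 2 = −1/7, so |x(1) − α| = 1/7.
x(2) − α = −519/259 − (−2) = −519/259 + 2 = −1/259, so |x(2) − α| = 1/259.
Ratio = (1/259) / (1/7) = 1/37.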